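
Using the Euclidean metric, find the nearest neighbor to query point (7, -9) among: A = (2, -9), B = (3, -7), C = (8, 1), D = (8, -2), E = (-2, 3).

Distances: d(A) = 5, d(B) ≈ 4.4721, d(C) ≈ 10.0499, d(D) ≈ 7.0711, d(E) = 15. Nearest: B = (3, -7) with distance 4.4721.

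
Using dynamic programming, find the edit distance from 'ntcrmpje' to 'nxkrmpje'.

Let D[i][j] be the edit distance between the first i characters of 'ntcrmpje' and the first j characters of 'nxkrmpje', with D[i][0] = i, D[0][j] = j, and D[i][j] = D[i-1][j-1] if the characters match, else 1 + min(D[i-1][j], D[i][j-1], D[i-1][j-1]). Filling the table (rows: prefixes of 'ntcrmpje', columns: prefixes of 'nxkrmpje'):
     ε  n  x  k  r  m  p  j  e
  ε  0  1  2  3  4  5  6  7  8
  n  1  0  1  2  3  4  5  6  7
  t  2  1  1  2  3  4  5  6  7
  c  3  2  2  2  3  4  5  6  7
  r  4  3  3  3  2  3  4  5  6
  m  5  4  4  4  3  2  3  4  5
  p  6  5  5  5  4  3  2  3  4
  j  7  6  6  6  5  4  3  2  3
  e  8  7  7  7  6  5  4  3  2
The bottom-right entry gives D[8][8] = 2, so no sequence of fewer than 2 edits works. Backtracking through the table gives one optimal edit sequence (2 edits):
  ntcrmpje → nxcrmpje (sub t→x @2)
  nxcrmpje → nxkrmpje (sub c→k @3)
Edit distance = 2.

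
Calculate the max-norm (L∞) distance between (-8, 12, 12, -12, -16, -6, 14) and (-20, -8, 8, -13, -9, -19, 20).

max(|x_i - y_i|) = max(|-8 - (-20)|, |12 - (-8)|, |12 - 8|, |-12 - (-13)|, |-16 - (-9)|, |-6 - (-19)|, |14 - 20|) = max(12, 20, 4, 1, 7, 13, 6) = 20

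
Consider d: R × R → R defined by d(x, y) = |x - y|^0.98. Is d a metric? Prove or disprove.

Yes. With 0 < p = 0.98 ≤ 1, d(x,y) = |x-y|^0.98 is a metric on R. Non-negativity and symmetry are immediate; |x-y|^0.98 = 0 ⟺ |x-y| = 0 ⟺ x = y. For the triangle inequality, the function t ↦ t^0.98 is subadditive on [0,∞) when p ≤ 1, so |x-z|^0.98 ≤ (|x-y| + |y-z|)^0.98 ≤ |x-y|^0.98 + |y-z|^0.98.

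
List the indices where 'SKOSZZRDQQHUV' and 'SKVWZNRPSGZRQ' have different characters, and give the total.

Differing positions: 3, 4, 6, 8, 9, 10, 11, 12, 13. Hamming distance = 9.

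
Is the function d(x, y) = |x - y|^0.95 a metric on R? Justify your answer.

Yes. With 0 < p = 0.95 ≤ 1, d(x,y) = |x-y|^0.95 is a metric on R. Non-negativity and symmetry are immediate; |x-y|^0.95 = 0 ⟺ |x-y| = 0 ⟺ x = y. For the triangle inequality, the function t ↦ t^0.95 is subadditive on [0,∞) when p ≤ 1, so |x-z|^0.95 ≤ (|x-y| + |y-z|)^0.95 ≤ |x-y|^0.95 + |y-z|^0.95.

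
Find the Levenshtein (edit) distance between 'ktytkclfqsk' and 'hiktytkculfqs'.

Let D[i][j] be the edit distance between the first i characters of 'ktytkclfqsk' and the first j characters of 'hiktytkculfqs', with D[i][0] = i, D[0][j] = j, and D[i][j] = D[i-1][j-1] if the characters match, else 1 + min(D[i-1][j], D[i][j-1], D[i-1][j-1]). Filling the table (rows: prefixes of 'ktytkclfqsk', columns: prefixes of 'hiktytkculfqs'):
     ε  h  i  k  t  y  t  k  c  u  l  f  q  s
  ε  0  1  2  3  4  5  6  7  8  9 10 11 12 13
  k  1  1  2  2  3  4  5  6  7  8  9 10 11 12
  t  2  2  2  3  2  3  4  5  6  7  8  9 10 11
  y  3  3  3  3  3  2  3  4  5  6  7  8  9 10
  t  4  4  4  4  3  3  2  3  4  5  6  7  8  9
  k  5  5  5  4  4  4  3  2  3  4  5  6  7  8
  c  6  6  6  5  5  5  4  3  2  3  4  5  6  7
  l  7  7  7  6  6  6  5  4  3  3  3  4  5  6
  f  8  8  8  7  7  7  6  5  4  4  4  3  4  5
  q  9  9  9  8  8  8  7  6  5  5  5  4  3  4
  s 10 10 10  9  9  9  8  7  6  6  6  5  4  3
  k 11 11 11 10 10 10  9  8  7  7  7  6  5  4
The bottom-right entry gives D[11][13] = 4, so no sequence of fewer than 4 edits works. Backtracking through the table gives one optimal edit sequence (4 edits):
  ktytkclfqsk → hktytkclfqsk (ins h @1)
  hktytkclfqsk → hiktytkclfqsk (ins i @2)
  hiktytkclfqsk → hiktytkculfqsk (ins u @9)
  hiktytkculfqsk → hiktytkculfqs (del k @14)
Edit distance = 4.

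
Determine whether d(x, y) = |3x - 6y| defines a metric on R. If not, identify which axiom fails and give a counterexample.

No. d fails symmetry: d(2, 1) = |3·2 - 6·1| = |0| = 0, but d(1, 2) = |3·1 - 6·2| = |-9| = 9. Since 0 ≠ 9, d(x,y) ≠ d(y,x) in general.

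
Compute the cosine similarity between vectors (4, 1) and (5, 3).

With u = (4, 1), v = (5, 3):
u·v = 4·5 + 1·3 = 20 + 3 = 23.
|u| = √(4² + 1²) = √17, |v| = √(5² + 3²) = √34, so |u||v| = √(17·34) = √578.
cos θ = (u·v)/(|u||v|) = 23/√578 ≈ 0.9567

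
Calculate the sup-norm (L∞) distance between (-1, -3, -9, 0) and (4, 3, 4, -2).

max(|x_i - y_i|) = max(|-1 - 4|, |-3 - 3|, |-9 - 4|, |0 - (-2)|) = max(5, 6, 13, 2) = 13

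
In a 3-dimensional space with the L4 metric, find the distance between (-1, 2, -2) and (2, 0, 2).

(Σ|x_i - y_i|^4)^(1/4) = (|-1 - 2|^4 + |2 - 0|^4 + |-2 - 2|^4)^(1/4)
= (3^4 + 2^4 + 4^4)^(1/4) = (81 + 16 + 256)^(1/4) = (353)^(1/4) ≈ 4.3345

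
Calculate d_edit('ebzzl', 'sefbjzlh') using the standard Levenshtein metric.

Let D[i][j] be the edit distance between the first i characters of 'ebzzl' and the first j characters of 'sefbjzlh', with D[i][0] = i, D[0][j] = j, and D[i][j] = D[i-1][j-1] if the characters match, else 1 + min(D[i-1][j], D[i][j-1], D[i-1][j-1]). Filling the table (rows: prefixes of 'ebzzl', columns: prefixes of 'sefbjzlh'):
     ε  s  e  f  b  j  z  l  h
  ε  0  1  2  3  4  5  6  7  8
  e  1  1  1  2  3  4  5  6  7
  b  2  2  2  2  2  3  4  5  6
  z  3  3  3  3  3  3  3  4  5
  z  4  4  4  4  4  4  3  4  5
  l  5  5  5  5  5  5  4  3  4
The bottom-right entry gives D[5][8] = 4, so no sequence of fewer than 4 edits works. Backtracking through the table gives one optimal edit sequence (4 edits):
  ebzzl → sebzzl (ins s @1)
  sebzzl → sefbzzl (ins f @3)
  sefbzzl → sefbjzl (sub z→j @5)
  sefbjzl → sefbjzlh (ins h @8)
Edit distance = 4.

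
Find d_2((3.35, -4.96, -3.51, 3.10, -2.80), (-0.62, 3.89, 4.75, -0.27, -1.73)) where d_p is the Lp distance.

(Σ|x_i - y_i|^2)^(1/2) = (|3.35 - (-0.62)|^2 + |-4.96 - 3.89|^2 + |-3.51 - 4.75|^2 + |3.1 - (-0.27)|^2 + |-2.8 - (-1.73)|^2)^(1/2)
= (3.97^2 + 8.85^2 + 8.26^2 + 3.37^2 + 1.07^2)^(1/2) = (15.7609 + 78.3225 + 68.2276 + 11.3569 + 1.1449)^(1/2) = (174.8128)^(1/2) ≈ 13.2217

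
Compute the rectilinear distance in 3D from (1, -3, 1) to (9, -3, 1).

Σ|x_i - y_i| = |1 - 9| + |-3 - (-3)| + |1 - 1| = 8 + 0 + 0 = 8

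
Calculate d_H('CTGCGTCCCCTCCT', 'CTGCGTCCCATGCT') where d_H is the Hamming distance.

Differing positions: 10, 12. Hamming distance = 2.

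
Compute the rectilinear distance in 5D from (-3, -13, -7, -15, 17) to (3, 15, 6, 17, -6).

Σ|x_i - y_i| = |-3 - 3| + |-13 - 15| + |-7 - 6| + |-15 - 17| + |17 - (-6)| = 6 + 28 + 13 + 32 + 23 = 102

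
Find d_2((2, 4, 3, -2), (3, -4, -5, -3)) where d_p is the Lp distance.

(Σ|x_i - y_i|^2)^(1/2) = (|2 - 3|^2 + |4 - (-4)|^2 + |3 - (-5)|^2 + |-2 - (-3)|^2)^(1/2)
= (1^2 + 8^2 + 8^2 + 1^2)^(1/2) = (1 + 64 + 64 + 1)^(1/2) = (130)^(1/2) ≈ 11.4018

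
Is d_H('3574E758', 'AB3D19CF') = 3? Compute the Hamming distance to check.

Differing positions: 1, 2, 3, 4, 5, 6, 7, 8. Hamming distance = 8, so the claim that d_H = 3 is false.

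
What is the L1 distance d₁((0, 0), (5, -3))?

Σ|x_i - y_i| = |0 - 5| + |0 - (-3)| = 5 + 3 = 8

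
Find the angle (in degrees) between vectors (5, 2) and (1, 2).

With u = (5, 2), v = (1, 2):
u·v = 5·1 + 2·2 = 5 + 4 = 9.
|u| = √(5² + 2²) = √29, |v| = √(1² + 2²) = √5, so |u||v| = √(29·5) = √145.
cos θ = (u·v)/(|u||v|) = 9/√145 ≈ 0.747409
θ = arccos(0.747409) ≈ 41.63°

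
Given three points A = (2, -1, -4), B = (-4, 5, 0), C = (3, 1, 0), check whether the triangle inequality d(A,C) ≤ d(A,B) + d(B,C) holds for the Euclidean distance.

d(A,B) = √(6² + 6² + 4²) = √88 ≈ 9.3808, d(B,C) = √(7² + 4² + 0²) = √65 ≈ 8.0623, d(A,C) = √(1² + 2² + 4²) = √21 ≈ 4.5826.
d(A,C) ≈ 4.5826 ≤ 9.3808 + 8.0623 = 17.4431. Triangle inequality is satisfied.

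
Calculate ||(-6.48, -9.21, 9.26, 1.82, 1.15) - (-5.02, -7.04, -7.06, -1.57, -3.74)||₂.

√(Σ(x_i - y_i)²) = √((-6.48 - (-5.02))² + (-9.21 - (-7.04))² + (9.26 - (-7.06))² + (1.82 - (-1.57))² + (1.15 - (-3.74))²)
= √((-1.46)² + (-2.17)² + 16.32² + 3.39² + 4.89²) = √(2.1316 + 4.7089 + 266.3424 + 11.4921 + 23.9121) = √308.5871 ≈ 17.5666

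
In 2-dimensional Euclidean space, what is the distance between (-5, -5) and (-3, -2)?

√(Σ(x_i - y_i)²) = √((-5 - (-3))² + (-5 - (-2))²)
= √((-2)² + (-3)²) = √(4 + 9) = √13 ≈ 3.6056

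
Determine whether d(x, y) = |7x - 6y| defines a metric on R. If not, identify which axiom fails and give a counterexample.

No. d fails symmetry: d(5, 2) = |7·5 - 6·2| = |23| = 23, but d(2, 5) = |7·2 - 6·5| = |-16| = 16. Since 23 ≠ 16, d(x,y) ≠ d(y,x) in general.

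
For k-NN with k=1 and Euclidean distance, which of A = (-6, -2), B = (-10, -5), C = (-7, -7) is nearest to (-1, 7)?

Distances: d(A) ≈ 10.2956, d(B) = 15, d(C) ≈ 15.2315. Nearest: A = (-6, -2) with distance 10.2956.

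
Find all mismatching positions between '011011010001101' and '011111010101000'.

Differing positions: 4, 10, 13, 15. Hamming distance = 4.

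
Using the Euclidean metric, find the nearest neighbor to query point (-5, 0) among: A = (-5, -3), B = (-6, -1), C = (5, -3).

Distances: d(A) = 3, d(B) ≈ 1.4142, d(C) ≈ 10.4403. Nearest: B = (-6, -1) with distance 1.4142.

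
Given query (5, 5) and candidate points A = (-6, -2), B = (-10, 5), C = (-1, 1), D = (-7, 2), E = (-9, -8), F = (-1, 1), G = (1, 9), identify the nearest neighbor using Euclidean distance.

Distances: d(A) ≈ 13.0384, d(B) = 15, d(C) ≈ 7.2111, d(D) ≈ 12.3693, d(E) ≈ 19.105, d(F) ≈ 7.2111, d(G) ≈ 5.6569. Nearest: G = (1, 9) with distance 5.6569.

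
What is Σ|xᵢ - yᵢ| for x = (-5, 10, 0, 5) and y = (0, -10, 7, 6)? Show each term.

Σ|x_i - y_i| = |-5 - 0| + |10 - (-10)| + |0 - 7| + |5 - 6| = 5 + 20 + 7 + 1 = 33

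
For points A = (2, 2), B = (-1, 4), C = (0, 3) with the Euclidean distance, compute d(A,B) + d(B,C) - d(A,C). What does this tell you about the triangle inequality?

d(A,B) = √(3² + 2²) = √13 ≈ 3.6056, d(B,C) = √(1² + 1²) = √2 ≈ 1.4142, d(A,C) = √(2² + 1²) = √5 ≈ 2.2361.
d(A,B) + d(B,C) - d(A,C) = 3.6056 + 1.4142 - 2.2361 = 5.0198 - 2.2361 = 2.7837 (to 4 decimal places). This is ≥ 0, so the triangle inequality holds for these points.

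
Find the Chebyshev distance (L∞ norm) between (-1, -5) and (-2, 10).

max(|x_i - y_i|) = max(|-1 - (-2)|, |-5 - 10|) = max(1, 15) = 15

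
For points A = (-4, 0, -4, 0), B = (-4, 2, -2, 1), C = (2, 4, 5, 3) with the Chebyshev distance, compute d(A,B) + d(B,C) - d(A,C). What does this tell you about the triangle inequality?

d(A,B) = max(0, 2, 2, 1) = 2, d(B,C) = max(6, 2, 7, 2) = 7, d(A,C) = max(6, 4, 9, 3) = 9.
d(A,B) + d(B,C) - d(A,C) = 2 + 7 - 9 = 9 - 9 = 0. This is ≥ 0, so the triangle inequality holds for these points.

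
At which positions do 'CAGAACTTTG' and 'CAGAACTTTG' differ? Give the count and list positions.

Differing positions: none. Hamming distance = 0.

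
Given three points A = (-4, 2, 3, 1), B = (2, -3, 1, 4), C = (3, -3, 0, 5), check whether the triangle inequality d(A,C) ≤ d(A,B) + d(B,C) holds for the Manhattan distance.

d(A,B) = 6 + 5 + 2 + 3 = 16, d(B,C) = 1 + 0 + 1 + 1 = 3, d(A,C) = 7 + 5 + 3 + 4 = 19.
d(A,C) = 19 ≤ 16 + 3 = 19. Triangle inequality is satisfied.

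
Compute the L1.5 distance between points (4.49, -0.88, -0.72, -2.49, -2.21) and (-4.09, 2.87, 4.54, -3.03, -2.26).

(Σ|x_i - y_i|^1.5)^(1/1.5) = (|4.49 - (-4.09)|^1.5 + |-0.88 - 2.87|^1.5 + |-0.72 - 4.54|^1.5 + |-2.49 - (-3.03)|^1.5 + |-2.21 - (-2.26)|^1.5)^(1/1.5)
= (8.58^1.5 + 3.75^1.5 + 5.26^1.5 + 0.54^1.5 + 0.05^1.5)^(1/1.5) ≈ (25.1322 + 7.2618 + 12.0636 + 0.3968 + 0.0112)^(1/1.5) = (44.8656)^(1/1.5) ≈ 12.6263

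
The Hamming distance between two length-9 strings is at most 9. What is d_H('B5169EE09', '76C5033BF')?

Differing positions: 1, 2, 3, 4, 5, 6, 7, 8, 9. Hamming distance = 9. The maximum possible Hamming distance for length-9 strings is 9, so d_H/9 = 9/9 = 1.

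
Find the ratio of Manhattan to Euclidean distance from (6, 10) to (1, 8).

L1 = |6 - 1| + |10 - 8| = 5 + 2 = 7
L2 = √(5² + 2²) = √29 ≈ 5.3852
L1 ≥ L2 always (equality iff movement is along one axis); L1 > L2 here.
Ratio L1/L2 = 7/√29 ≈ 1.2999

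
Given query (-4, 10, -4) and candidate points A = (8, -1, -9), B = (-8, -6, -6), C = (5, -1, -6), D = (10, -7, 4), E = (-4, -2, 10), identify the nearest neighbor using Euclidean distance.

Distances: d(A) ≈ 17.0294, d(B) ≈ 16.6132, d(C) ≈ 14.3527, d(D) ≈ 23.4307, d(E) ≈ 18.4391. Nearest: C = (5, -1, -6) with distance 14.3527.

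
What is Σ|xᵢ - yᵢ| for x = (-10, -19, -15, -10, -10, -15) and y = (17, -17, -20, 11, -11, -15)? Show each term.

Σ|x_i - y_i| = |-10 - 17| + |-19 - (-17)| + |-15 - (-20)| + |-10 - 11| + |-10 - (-11)| + |-15 - (-15)| = 27 + 2 + 5 + 21 + 1 + 0 = 56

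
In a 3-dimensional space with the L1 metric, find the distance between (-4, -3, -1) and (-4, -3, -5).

Σ|x_i - y_i| = |-4 - (-4)| + |-3 - (-3)| + |-1 - (-5)| = 0 + 0 + 4 = 4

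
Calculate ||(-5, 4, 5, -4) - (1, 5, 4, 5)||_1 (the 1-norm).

Σ|x_i - y_i| = |-5 - 1| + |4 - 5| + |5 - 4| + |-4 - 5| = 6 + 1 + 1 + 9 = 17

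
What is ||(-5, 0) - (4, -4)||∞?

max(|x_i - y_i|) = max(|-5 - 4|, |0 - (-4)|) = max(9, 4) = 9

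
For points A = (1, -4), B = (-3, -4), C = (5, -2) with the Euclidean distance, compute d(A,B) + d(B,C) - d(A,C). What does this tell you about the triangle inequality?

d(A,B) = √(4² + 0²) = √16 = 4, d(B,C) = √(8² + 2²) = √68 ≈ 8.2462, d(A,C) = √(4² + 2²) = √20 ≈ 4.4721.
d(A,B) + d(B,C) - d(A,C) = 4 + 8.2462 - 4.4721 = 12.2462 - 4.4721 = 7.7741 (to 4 decimal places). This is ≥ 0, so the triangle inequality holds for these points.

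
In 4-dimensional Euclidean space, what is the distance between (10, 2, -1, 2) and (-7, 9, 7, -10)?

√(Σ(x_i - y_i)²) = √((10 - (-7))² + (2 - 9)² + (-1 - 7)² + (2 - (-10))²)
= √(17² + (-7)² + (-8)² + 12²) = √(289 + 49 + 64 + 144) = √546 ≈ 23.3666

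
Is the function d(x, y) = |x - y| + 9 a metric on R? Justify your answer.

No. d fails identity of indiscernibles (specifically d(x,x) = 0): d(-8, -8) = |-8 - (-8)| + 9 = 0 + 9 = 9 ≠ 0.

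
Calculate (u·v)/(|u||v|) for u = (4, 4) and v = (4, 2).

With u = (4, 4), v = (4, 2):
u·v = 4·4 + 4·2 = 16 + 8 = 24.
|u| = √(4² + 4²) = √32, |v| = √(4² + 2²) = √20, so |u||v| = √(32·20) = √640.
cos θ = (u·v)/(|u||v|) = 24/√640 ≈ 0.9487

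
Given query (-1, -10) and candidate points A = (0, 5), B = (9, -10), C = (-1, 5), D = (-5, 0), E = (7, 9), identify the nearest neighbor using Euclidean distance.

Distances: d(A) ≈ 15.0333, d(B) = 10, d(C) = 15, d(D) ≈ 10.7703, d(E) ≈ 20.6155. Nearest: B = (9, -10) with distance 10.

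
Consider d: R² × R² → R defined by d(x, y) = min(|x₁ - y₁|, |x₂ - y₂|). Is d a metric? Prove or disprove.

No. d fails identity of indiscernibles: take x = (4, 0) and y = (4, 4). Then d(x,y) = min(|4 - 4|, |0 - 4|) = min(0, 4) = 0, yet x ≠ y.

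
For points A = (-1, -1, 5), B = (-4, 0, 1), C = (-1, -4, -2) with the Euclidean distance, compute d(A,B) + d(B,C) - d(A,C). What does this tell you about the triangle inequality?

d(A,B) = √(3² + 1² + 4²) = √26 ≈ 5.099, d(B,C) = √(3² + 4² + 3²) = √34 ≈ 5.831, d(A,C) = √(0² + 3² + 7²) = √58 ≈ 7.6158.
d(A,B) + d(B,C) - d(A,C) = 5.099 + 5.831 - 7.6158 = 10.93 - 7.6158 = 3.3142 (to 4 decimal places). This is ≥ 0, so the triangle inequality holds for these points.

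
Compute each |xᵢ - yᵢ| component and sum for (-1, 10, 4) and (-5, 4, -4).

Σ|x_i - y_i| = |-1 - (-5)| + |10 - 4| + |4 - (-4)| = 4 + 6 + 8 = 18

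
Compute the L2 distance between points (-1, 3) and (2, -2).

(Σ|x_i - y_i|^2)^(1/2) = (|-1 - 2|^2 + |3 - (-2)|^2)^(1/2)
= (3^2 + 5^2)^(1/2) = (9 + 25)^(1/2) = (34)^(1/2) ≈ 5.831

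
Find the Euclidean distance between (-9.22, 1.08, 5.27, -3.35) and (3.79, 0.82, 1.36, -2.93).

√(Σ(x_i - y_i)²) = √((-9.22 - 3.79)² + (1.08 - 0.82)² + (5.27 - 1.36)² + (-3.35 - (-2.93))²)
= √((-13.01)² + 0.26² + 3.91² + (-0.42)²) = √(169.2601 + 0.0676 + 15.2881 + 0.1764) = √184.7922 ≈ 13.5938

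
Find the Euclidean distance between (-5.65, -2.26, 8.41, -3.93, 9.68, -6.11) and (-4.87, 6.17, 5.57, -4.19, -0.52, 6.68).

√(Σ(x_i - y_i)²) = √((-5.65 - (-4.87))² + (-2.26 - 6.17)² + (8.41 - 5.57)² + (-3.93 - (-4.19))² + (9.68 - (-0.52))² + (-6.11 - 6.68)²)
= √((-0.78)² + (-8.43)² + 2.84² + 0.26² + 10.2² + (-12.79)²) = √(0.6084 + 71.0649 + 8.0656 + 0.0676 + 104.04 + 163.5841) = √347.4306 ≈ 18.6395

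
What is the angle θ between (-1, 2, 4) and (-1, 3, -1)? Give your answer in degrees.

With u = (-1, 2, 4), v = (-1, 3, -1):
u·v = (-1)·(-1) + 2·3 + 4·(-1) = 1 + 6 + (-4) = 3.
|u| = √((-1)² + 2² + 4²) = √21, |v| = √((-1)² + 3² + (-1)²) = √11, so |u||v| = √(21·11) = √231.
cos θ = (u·v)/(|u||v|) = 3/√231 ≈ 0.197386
θ = arccos(0.197386) ≈ 78.62°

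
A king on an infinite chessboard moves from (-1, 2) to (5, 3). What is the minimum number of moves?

max(|x_i - y_i|) = max(|-1 - 5|, |2 - 3|) = max(6, 1) = 6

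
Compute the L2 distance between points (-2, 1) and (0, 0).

(Σ|x_i - y_i|^2)^(1/2) = (|-2 - 0|^2 + |1 - 0|^2)^(1/2)
= (2^2 + 1^2)^(1/2) = (4 + 1)^(1/2) = (5)^(1/2) ≈ 2.2361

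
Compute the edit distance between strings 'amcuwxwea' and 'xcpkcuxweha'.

Let D[i][j] be the edit distance between the first i characters of 'amcuwxwea' and the first j characters of 'xcpkcuxweha', with D[i][0] = i, D[0][j] = j, and D[i][j] = D[i-1][j-1] if the characters match, else 1 + min(D[i-1][j], D[i][j-1], D[i-1][j-1]). Filling the table (rows: prefixes of 'amcuwxwea', columns: prefixes of 'xcpkcuxweha'):
     ε  x  c  p  k  c  u  x  w  e  h  a
  ε  0  1  2  3  4  5  6  7  8  9 10 11
  a  1  1  2  3  4  5  6  7  8  9 10 10
  m  2  2  2  3  4  5  6  7  8  9 10 11
  c  3  3  2  3  4  4  5  6  7  8  9 10
  u  4  4  3  3  4  5  4  5  6  7  8  9
  w  5  5  4  4  4  5  5  5  5  6  7  8
  x  6  5  5  5  5  5  6  5  6  6  7  8
  w  7  6  6  6  6  6  6  6  5  6  7  8
  e  8  7  7  7  7  7  7  7  6  5  6  7
  a  9  8  8  8  8  8  8  8  7  6  6  6
The bottom-right entry gives D[9][11] = 6, so no sequence of fewer than 6 edits works. Backtracking through the table gives one optimal edit sequence (6 edits):
  amcuwxwea → xamcuwxwea (ins x @1)
  xamcuwxwea → xcamcuwxwea (ins c @2)
  xcamcuwxwea → xcpmcuwxwea (sub a→p @3)
  xcpmcuwxwea → xcpkcuwxwea (sub m→k @4)
  xcpkcuwxwea → xcpkcuxwea (del w @7)
  xcpkcuxwea → xcpkcuxweha (ins h @10)
Edit distance = 6.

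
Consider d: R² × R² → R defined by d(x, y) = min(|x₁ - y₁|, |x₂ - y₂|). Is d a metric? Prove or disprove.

No. d fails identity of indiscernibles: take x = (0, 0) and y = (0, 5). Then d(x,y) = min(|0 - 0|, |0 - 5|) = min(0, 5) = 0, yet x ≠ y.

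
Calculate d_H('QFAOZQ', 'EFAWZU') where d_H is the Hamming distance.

Differing positions: 1, 4, 6. Hamming distance = 3.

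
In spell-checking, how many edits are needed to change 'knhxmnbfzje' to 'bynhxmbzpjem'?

Let D[i][j] be the edit distance between the first i characters of 'knhxmnbfzje' and the first j characters of 'bynhxmbzpjem', with D[i][0] = i, D[0][j] = j, and D[i][j] = D[i-1][j-1] if the characters match, else 1 + min(D[i-1][j], D[i][j-1], D[i-1][j-1]). Filling the table (rows: prefixes of 'knhxmnbfzje', columns: prefixes of 'bynhxmbzpjem'):
     ε  b  y  n  h  x  m  b  z  p  j  e  m
  ε  0  1  2  3  4  5  6  7  8  9 10 11 12
  k  1  1  2  3  4  5  6  7  8  9 10 11 12
  n  2  2  2  2  3  4  5  6  7  8  9 10 11
  h  3  3  3  3  2  3  4  5  6  7  8  9 10
  x  4  4  4  4  3  2  3  4  5  6  7  8  9
  m  5  5  5  5  4  3  2  3  4  5  6  7  8
  n  6  6  6  5  5  4  3  3  4  5  6  7  8
  b  7  6  7  6  6  5  4  3  4  5  6  7  8
  f  8  7  7  7  7  6  5  4  4  5  6  7  8
  z  9  8  8  8  8  7  6  5  4  5  6  7  8
  j 10  9  9  9  9  8  7  6  5  5  5  6  7
  e 11 10 10 10 10  9  8  7  6  6  6  5  6
The bottom-right entry gives D[11][12] = 6, so no sequence of fewer than 6 edits works. Backtracking through the table gives one optimal edit sequence (6 edits):
  knhxmnbfzje → bknhxmnbfzje (ins b @1)
  bknhxmnbfzje → bynhxmnbfzje (sub k→y @2)
  bynhxmnbfzje → bynhxmbfzje (del n @7)
  bynhxmbfzje → bynhxmbzzje (sub f→z @8)
  bynhxmbzzje → bynhxmbzpje (sub z→p @9)
  bynhxmbzpje → bynhxmbzpjem (ins m @12)
Edit distance = 6.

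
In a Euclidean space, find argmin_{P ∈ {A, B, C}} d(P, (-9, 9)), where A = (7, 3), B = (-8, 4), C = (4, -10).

Distances: d(A) ≈ 17.088, d(B) ≈ 5.099, d(C) ≈ 23.0217. Nearest: B = (-8, 4) with distance 5.099.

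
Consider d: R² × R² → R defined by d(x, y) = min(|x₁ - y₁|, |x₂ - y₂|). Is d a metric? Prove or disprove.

No. d fails identity of indiscernibles: take x = (2, 0) and y = (2, 4). Then d(x,y) = min(|2 - 2|, |0 - 4|) = min(0, 4) = 0, yet x ≠ y.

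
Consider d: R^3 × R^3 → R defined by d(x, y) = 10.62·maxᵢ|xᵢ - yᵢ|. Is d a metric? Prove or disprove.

Yes. The L∞ (Chebyshev) norm induces a metric on R^3, and multiplying a metric by a positive constant 10.62 > 0 preserves all four axioms: non-negativity (10.62·||x-y|| ≥ 0), identity (10.62·||x-y|| = 0 ⟺ ||x-y|| = 0 ⟺ x = y), symmetry (||x-y|| = ||y-x||), and the triangle inequality (10.62·||x-z|| ≤ 10.62·||x-y|| + 10.62·||y-z||). So d is a metric.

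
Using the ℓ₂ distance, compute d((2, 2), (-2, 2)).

(Σ|x_i - y_i|^2)^(1/2) = (|2 - (-2)|^2 + |2 - 2|^2)^(1/2)
= (4^2 + 0^2)^(1/2) = (16 + 0)^(1/2) = (16)^(1/2) = 4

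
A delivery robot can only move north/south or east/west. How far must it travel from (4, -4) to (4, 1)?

Σ|x_i - y_i| = |4 - 4| + |-4 - 1| = 0 + 5 = 5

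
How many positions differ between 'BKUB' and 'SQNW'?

Differing positions: 1, 2, 3, 4. Hamming distance = 4.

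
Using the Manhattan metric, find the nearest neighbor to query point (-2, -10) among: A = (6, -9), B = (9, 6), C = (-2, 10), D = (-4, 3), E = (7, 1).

Distances: d(A) = 9, d(B) = 27, d(C) = 20, d(D) = 15, d(E) = 20. Nearest: A = (6, -9) with distance 9.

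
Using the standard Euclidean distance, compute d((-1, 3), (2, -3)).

(Σ|x_i - y_i|^2)^(1/2) = (|-1 - 2|^2 + |3 - (-3)|^2)^(1/2)
= (3^2 + 6^2)^(1/2) = (9 + 36)^(1/2) = (45)^(1/2) ≈ 6.7082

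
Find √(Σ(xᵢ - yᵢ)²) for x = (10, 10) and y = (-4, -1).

√(Σ(x_i - y_i)²) = √((10 - (-4))² + (10 - (-1))²)
= √(14² + 11²) = √(196 + 121) = √317 ≈ 17.8045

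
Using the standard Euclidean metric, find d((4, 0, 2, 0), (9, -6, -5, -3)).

√(Σ(x_i - y_i)²) = √((4 - 9)² + (0 - (-6))² + (2 - (-5))² + (0 - (-3))²)
= √((-5)² + 6² + 7² + 3²) = √(25 + 36 + 49 + 9) = √119 ≈ 10.9087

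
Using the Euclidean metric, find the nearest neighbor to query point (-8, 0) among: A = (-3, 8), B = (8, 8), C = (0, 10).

Distances: d(A) ≈ 9.434, d(B) ≈ 17.8885, d(C) ≈ 12.8062. Nearest: A = (-3, 8) with distance 9.434.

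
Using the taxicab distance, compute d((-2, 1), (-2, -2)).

Σ|x_i - y_i| = |-2 - (-2)| + |1 - (-2)| = 0 + 3 = 3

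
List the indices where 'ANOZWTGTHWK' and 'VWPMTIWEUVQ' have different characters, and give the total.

Differing positions: 1, 2, 3, 4, 5, 6, 7, 8, 9, 10, 11. Hamming distance = 11.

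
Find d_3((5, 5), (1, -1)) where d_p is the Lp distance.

(Σ|x_i - y_i|^3)^(1/3) = (|5 - 1|^3 + |5 - (-1)|^3)^(1/3)
= (4^3 + 6^3)^(1/3) = (64 + 216)^(1/3) = (280)^(1/3) ≈ 6.5421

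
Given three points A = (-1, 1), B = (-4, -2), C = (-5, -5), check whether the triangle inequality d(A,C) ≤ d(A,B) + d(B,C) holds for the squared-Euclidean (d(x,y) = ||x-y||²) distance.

d(A,B) = 3² + 3² = 18, d(B,C) = 1² + 3² = 10, d(A,C) = 4² + 6² = 52.
d(A,C) = 52 > 18 + 10 = 28. Triangle inequality is VIOLATED. (Squared-Euclidean is not a metric — this is a counterexample.)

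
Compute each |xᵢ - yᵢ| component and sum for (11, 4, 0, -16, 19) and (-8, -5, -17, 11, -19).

Σ|x_i - y_i| = |11 - (-8)| + |4 - (-5)| + |0 - (-17)| + |-16 - 11| + |19 - (-19)| = 19 + 9 + 17 + 27 + 38 = 110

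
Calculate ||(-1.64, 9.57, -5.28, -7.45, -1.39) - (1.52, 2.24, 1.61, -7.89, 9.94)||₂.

√(Σ(x_i - y_i)²) = √((-1.64 - 1.52)² + (9.57 - 2.24)² + (-5.28 - 1.61)² + (-7.45 - (-7.89))² + (-1.39 - 9.94)²)
= √((-3.16)² + 7.33² + (-6.89)² + 0.44² + (-11.33)²) = √(9.9856 + 53.7289 + 47.4721 + 0.1936 + 128.3689) = √239.7491 ≈ 15.4838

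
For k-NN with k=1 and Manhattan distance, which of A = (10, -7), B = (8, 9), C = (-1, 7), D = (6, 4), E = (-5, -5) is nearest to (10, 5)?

Distances: d(A) = 12, d(B) = 6, d(C) = 13, d(D) = 5, d(E) = 25. Nearest: D = (6, 4) with distance 5.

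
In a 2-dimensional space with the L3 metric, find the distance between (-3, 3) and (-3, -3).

(Σ|x_i - y_i|^3)^(1/3) = (|-3 - (-3)|^3 + |3 - (-3)|^3)^(1/3)
= (0^3 + 6^3)^(1/3) = (0 + 216)^(1/3) = (216)^(1/3) = 6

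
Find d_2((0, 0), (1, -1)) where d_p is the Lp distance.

(Σ|x_i - y_i|^2)^(1/2) = (|0 - 1|^2 + |0 - (-1)|^2)^(1/2)
= (1^2 + 1^2)^(1/2) = (1 + 1)^(1/2) = (2)^(1/2) ≈ 1.4142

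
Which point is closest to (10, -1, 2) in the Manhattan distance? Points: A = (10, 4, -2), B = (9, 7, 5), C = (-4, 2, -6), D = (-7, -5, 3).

Distances: d(A) = 9, d(B) = 12, d(C) = 25, d(D) = 22. Nearest: A = (10, 4, -2) with distance 9.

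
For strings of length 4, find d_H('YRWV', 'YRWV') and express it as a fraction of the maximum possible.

Differing positions: none. Hamming distance = 0. The maximum possible Hamming distance for length-4 strings is 4, so d_H/4 = 0/4 = 0.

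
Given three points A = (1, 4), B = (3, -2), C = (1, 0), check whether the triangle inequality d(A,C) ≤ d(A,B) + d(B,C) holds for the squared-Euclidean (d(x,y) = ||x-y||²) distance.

d(A,B) = 2² + 6² = 40, d(B,C) = 2² + 2² = 8, d(A,C) = 0² + 4² = 16.
d(A,C) = 16 ≤ 40 + 8 = 48. Triangle inequality is satisfied.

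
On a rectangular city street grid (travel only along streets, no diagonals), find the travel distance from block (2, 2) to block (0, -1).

Σ|x_i - y_i| = |2 - 0| + |2 - (-1)| = 2 + 3 = 5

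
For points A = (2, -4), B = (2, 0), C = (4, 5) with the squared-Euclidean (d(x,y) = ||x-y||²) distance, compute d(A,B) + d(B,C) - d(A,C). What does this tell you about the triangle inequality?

d(A,B) = 0² + 4² = 16, d(B,C) = 2² + 5² = 29, d(A,C) = 2² + 9² = 85.
d(A,B) + d(B,C) - d(A,C) = 16 + 29 - 85 = 45 - 85 = -40. This is < 0, so the triangle inequality FAILS for these points (squared-Euclidean is not a metric).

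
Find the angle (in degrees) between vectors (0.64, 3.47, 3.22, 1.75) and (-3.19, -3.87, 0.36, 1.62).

With u = (0.64, 3.47, 3.22, 1.75), v = (-3.19, -3.87, 0.36, 1.62):
u·v = 0.64·(-3.19) + 3.47·(-3.87) + 3.22·0.36 + 1.75·1.62 = (-2.0416) + (-13.4289) + 1.1592 + 2.835 = -11.4763.
|u| = √(0.64² + 3.47² + 3.22² + 1.75²) = √(0.4096 + 12.0409 + 10.3684 + 3.0625) = √25.8814, |v| = √((-3.19)² + (-3.87)² + 0.36² + 1.62²) = √(10.1761 + 14.9769 + 0.1296 + 2.6244) = √27.907.
cos θ = (u·v)/(|u||v|) = -11.4763/(√25.8814·√27.907) ≈ -0.427023
θ = arccos(-0.427023) ≈ 115.28°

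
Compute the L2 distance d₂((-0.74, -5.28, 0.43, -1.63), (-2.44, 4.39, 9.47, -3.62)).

√(Σ(x_i - y_i)²) = √((-0.74 - (-2.44))² + (-5.28 - 4.39)² + (0.43 - 9.47)² + (-1.63 - (-3.62))²)
= √(1.7² + (-9.67)² + (-9.04)² + 1.99²) = √(2.89 + 93.5089 + 81.7216 + 3.9601) = √182.0806 ≈ 13.4937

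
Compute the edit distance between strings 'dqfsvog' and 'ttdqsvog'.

Let D[i][j] be the edit distance between the first i characters of 'dqfsvog' and the first j characters of 'ttdqsvog', with D[i][0] = i, D[0][j] = j, and D[i][j] = D[i-1][j-1] if the characters match, else 1 + min(D[i-1][j], D[i][j-1], D[i-1][j-1]). Filling the table (rows: prefixes of 'dqfsvog', columns: prefixes of 'ttdqsvog'):
     ε  t  t  d  q  s  v  o  g
  ε  0  1  2  3  4  5  6  7  8
  d  1  1  2  2  3  4  5  6  7
  q  2  2  2  3  2  3  4  5  6
  f  3  3  3  3  3  3  4  5  6
  s  4  4  4  4  4  3  4  5  6
  v  5  5  5  5  5  4  3  4  5
  o  6  6  6  6  6  5  4  3  4
  g  7  7  7  7  7  6  5  4  3
The bottom-right entry gives D[7][8] = 3, so no sequence of fewer than 3 edits works. Backtracking through the table gives one optimal edit sequence (3 edits):
  dqfsvog → tdqfsvog (ins t @1)
  tdqfsvog → ttdqfsvog (ins t @2)
  ttdqfsvog → ttdqsvog (del f @5)
Edit distance = 3.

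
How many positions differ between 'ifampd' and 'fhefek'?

Differing positions: 1, 2, 3, 4, 5, 6. Hamming distance = 6.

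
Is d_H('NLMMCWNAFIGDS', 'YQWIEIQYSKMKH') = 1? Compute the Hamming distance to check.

Differing positions: 1, 2, 3, 4, 5, 6, 7, 8, 9, 10, 11, 12, 13. Hamming distance = 13, so the claim that d_H = 1 is false.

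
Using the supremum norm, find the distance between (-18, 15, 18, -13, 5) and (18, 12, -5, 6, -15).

max(|x_i - y_i|) = max(|-18 - 18|, |15 - 12|, |18 - (-5)|, |-13 - 6|, |5 - (-15)|) = max(36, 3, 23, 19, 20) = 36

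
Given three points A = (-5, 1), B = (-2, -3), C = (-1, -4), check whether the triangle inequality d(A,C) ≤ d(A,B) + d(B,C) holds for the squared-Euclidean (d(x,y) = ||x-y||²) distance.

d(A,B) = 3² + 4² = 25, d(B,C) = 1² + 1² = 2, d(A,C) = 4² + 5² = 41.
d(A,C) = 41 > 25 + 2 = 27. Triangle inequality is VIOLATED. (Squared-Euclidean is not a metric — this is a counterexample.)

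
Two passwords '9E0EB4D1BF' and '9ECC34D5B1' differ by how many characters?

Differing positions: 3, 4, 5, 8, 10. Hamming distance = 5.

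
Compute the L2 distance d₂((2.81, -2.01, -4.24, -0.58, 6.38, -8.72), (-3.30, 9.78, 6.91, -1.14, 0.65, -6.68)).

√(Σ(x_i - y_i)²) = √((2.81 - (-3.3))² + (-2.01 - 9.78)² + (-4.24 - 6.91)² + (-0.58 - (-1.14))² + (6.38 - 0.65)² + (-8.72 - (-6.68))²)
= √(6.11² + (-11.79)² + (-11.15)² + 0.56² + 5.73² + (-2.04)²) = √(37.3321 + 139.0041 + 124.3225 + 0.3136 + 32.8329 + 4.1616) = √337.9668 ≈ 18.3839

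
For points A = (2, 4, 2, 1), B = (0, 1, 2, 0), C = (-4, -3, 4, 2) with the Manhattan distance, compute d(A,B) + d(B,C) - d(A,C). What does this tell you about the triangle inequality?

d(A,B) = 2 + 3 + 0 + 1 = 6, d(B,C) = 4 + 4 + 2 + 2 = 12, d(A,C) = 6 + 7 + 2 + 1 = 16.
d(A,B) + d(B,C) - d(A,C) = 6 + 12 - 16 = 18 - 16 = 2. This is ≥ 0, so the triangle inequality holds for these points.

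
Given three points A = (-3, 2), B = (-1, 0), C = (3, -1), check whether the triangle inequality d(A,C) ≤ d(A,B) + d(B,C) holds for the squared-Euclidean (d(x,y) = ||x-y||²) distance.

d(A,B) = 2² + 2² = 8, d(B,C) = 4² + 1² = 17, d(A,C) = 6² + 3² = 45.
d(A,C) = 45 > 8 + 17 = 25. Triangle inequality is VIOLATED. (Squared-Euclidean is not a metric — this is a counterexample.)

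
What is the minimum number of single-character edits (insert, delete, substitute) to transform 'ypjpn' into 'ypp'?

Let D[i][j] be the edit distance between the first i characters of 'ypjpn' and the first j characters of 'ypp', with D[i][0] = i, D[0][j] = j, and D[i][j] = D[i-1][j-1] if the characters match, else 1 + min(D[i-1][j], D[i][j-1], D[i-1][j-1]). Filling the table (rows: prefixes of 'ypjpn', columns: prefixes of 'ypp'):
     ε  y  p  p
  ε  0  1  2  3
  y  1  0  1  2
  p  2  1  0  1
  j  3  2  1  1
  p  4  3  2  1
  n  5  4  3  2
The bottom-right entry gives D[5][3] = 2, so no sequence of fewer than 2 edits works. Backtracking through the table gives one optimal edit sequence (2 edits):
  ypjpn → yppn (del j @3)
  yppn → ypp (del n @4)
Edit distance = 2.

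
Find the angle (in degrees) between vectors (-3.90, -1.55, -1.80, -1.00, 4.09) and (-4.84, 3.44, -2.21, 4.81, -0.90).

With u = (-3.90, -1.55, -1.80, -1.00, 4.09), v = (-4.84, 3.44, -2.21, 4.81, -0.90):
u·v = (-3.9)·(-4.84) + (-1.55)·3.44 + (-1.8)·(-2.21) + (-1)·4.81 + 4.09·(-0.9) = 18.876 + (-5.332) + 3.978 + (-4.81) + (-3.681) = 9.031.
|u| = √((-3.9)² + (-1.55)² + (-1.8)² + (-1)² + 4.09²) = √(15.21 + 2.4025 + 3.24 + 1 + 16.7281) = √38.5806, |v| = √((-4.84)² + 3.44² + (-2.21)² + 4.81² + (-0.9)²) = √(23.4256 + 11.8336 + 4.8841 + 23.1361 + 0.81) = √64.0894.
cos θ = (u·v)/(|u||v|) = 9.031/(√38.5806·√64.0894) ≈ 0.181618
θ = arccos(0.181618) ≈ 79.54°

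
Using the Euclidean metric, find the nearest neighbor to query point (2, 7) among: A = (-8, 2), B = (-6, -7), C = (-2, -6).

Distances: d(A) ≈ 11.1803, d(B) ≈ 16.1245, d(C) ≈ 13.6015. Nearest: A = (-8, 2) with distance 11.1803.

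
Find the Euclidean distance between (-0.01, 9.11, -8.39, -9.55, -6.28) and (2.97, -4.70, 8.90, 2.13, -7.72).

√(Σ(x_i - y_i)²) = √((-0.01 - 2.97)² + (9.11 - (-4.7))² + (-8.39 - 8.9)² + (-9.55 - 2.13)² + (-6.28 - (-7.72))²)
= √((-2.98)² + 13.81² + (-17.29)² + (-11.68)² + 1.44²) = √(8.8804 + 190.7161 + 298.9441 + 136.4224 + 2.0736) = √637.0366 ≈ 25.2396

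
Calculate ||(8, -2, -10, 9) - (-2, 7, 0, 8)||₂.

√(Σ(x_i - y_i)²) = √((8 - (-2))² + (-2 - 7)² + (-10 - 0)² + (9 - 8)²)
= √(10² + (-9)² + (-10)² + 1²) = √(100 + 81 + 100 + 1) = √282 ≈ 16.7929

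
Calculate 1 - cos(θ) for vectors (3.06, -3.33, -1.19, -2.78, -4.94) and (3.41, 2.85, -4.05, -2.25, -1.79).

With u = (3.06, -3.33, -1.19, -2.78, -4.94), v = (3.41, 2.85, -4.05, -2.25, -1.79):
u·v = 3.06·3.41 + (-3.33)·2.85 + (-1.19)·(-4.05) + (-2.78)·(-2.25) + (-4.94)·(-1.79) = 10.4346 + (-9.4905) + 4.8195 + 6.255 + 8.8426 = 20.8612.
|u| = √(3.06² + (-3.33)² + (-1.19)² + (-2.78)² + (-4.94)²) = √(9.3636 + 11.0889 + 1.4161 + 7.7284 + 24.4036) = √54.0006, |v| = √(3.41² + 2.85² + (-4.05)² + (-2.25)² + (-1.79)²) = √(11.6281 + 8.1225 + 16.4025 + 5.0625 + 3.2041) = √44.4197.
cos θ = (u·v)/(|u||v|) = 20.8612/(√54.0006·√44.4197) ≈ 0.4259
Cosine distance = 1 - cos θ ≈ 1 - 0.4259 = 0.5741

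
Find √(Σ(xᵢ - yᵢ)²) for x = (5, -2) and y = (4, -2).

√(Σ(x_i - y_i)²) = √((5 - 4)² + (-2 - (-2))²)
= √(1² + 0²) = √(1 + 0) = √1 = 1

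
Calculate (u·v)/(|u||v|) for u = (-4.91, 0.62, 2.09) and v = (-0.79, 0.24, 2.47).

With u = (-4.91, 0.62, 2.09), v = (-0.79, 0.24, 2.47):
u·v = (-4.91)·(-0.79) + 0.62·0.24 + 2.09·2.47 = 3.8789 + 0.1488 + 5.1623 = 9.19.
|u| = √((-4.91)² + 0.62² + 2.09²) = √(24.1081 + 0.3844 + 4.3681) = √28.8606, |v| = √((-0.79)² + 0.24² + 2.47²) = √(0.6241 + 0.0576 + 6.1009) = √6.7826.
cos θ = (u·v)/(|u||v|) = 9.19/(√28.8606·√6.7826) ≈ 0.6568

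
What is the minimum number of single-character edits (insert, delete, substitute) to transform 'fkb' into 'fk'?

Let D[i][j] be the edit distance between the first i characters of 'fkb' and the first j characters of 'fk', with D[i][0] = i, D[0][j] = j, and D[i][j] = D[i-1][j-1] if the characters match, else 1 + min(D[i-1][j], D[i][j-1], D[i-1][j-1]). Filling the table (rows: prefixes of 'fkb', columns: prefixes of 'fk'):
     ε  f  k
  ε  0  1  2
  f  1  0  1
  k  2  1  0
  b  3  2  1
The bottom-right entry gives D[3][2] = 1, so no sequence of fewer than 1 edit works. Backtracking through the table gives one optimal edit sequence (1 edit):
  fkb → fk (del b @3)
Edit distance = 1.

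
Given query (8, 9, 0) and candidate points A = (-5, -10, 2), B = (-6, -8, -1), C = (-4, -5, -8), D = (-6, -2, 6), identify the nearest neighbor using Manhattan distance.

Distances: d(A) = 34, d(B) = 32, d(C) = 34, d(D) = 31. Nearest: D = (-6, -2, 6) with distance 31.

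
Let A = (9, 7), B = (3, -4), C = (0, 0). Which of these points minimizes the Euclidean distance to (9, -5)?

Distances: d(A) = 12, d(B) ≈ 6.0828, d(C) ≈ 10.2956. Nearest: B = (3, -4) with distance 6.0828.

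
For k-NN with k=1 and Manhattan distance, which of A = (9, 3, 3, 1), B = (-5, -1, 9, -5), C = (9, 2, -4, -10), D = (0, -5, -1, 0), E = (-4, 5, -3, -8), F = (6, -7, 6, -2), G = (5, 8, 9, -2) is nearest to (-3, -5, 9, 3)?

Distances: d(A) = 28, d(B) = 14, d(C) = 45, d(D) = 16, d(E) = 34, d(F) = 19, d(G) = 26. Nearest: B = (-5, -1, 9, -5) with distance 14.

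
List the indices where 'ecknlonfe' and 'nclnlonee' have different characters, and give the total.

Differing positions: 1, 3, 8. Hamming distance = 3.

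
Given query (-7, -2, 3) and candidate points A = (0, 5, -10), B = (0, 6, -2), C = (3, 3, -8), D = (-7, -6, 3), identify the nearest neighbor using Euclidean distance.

Distances: d(A) ≈ 16.3401, d(B) ≈ 11.7473, d(C) ≈ 15.6844, d(D) = 4. Nearest: D = (-7, -6, 3) with distance 4.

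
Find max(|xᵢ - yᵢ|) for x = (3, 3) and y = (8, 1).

max(|x_i - y_i|) = max(|3 - 8|, |3 - 1|) = max(5, 2) = 5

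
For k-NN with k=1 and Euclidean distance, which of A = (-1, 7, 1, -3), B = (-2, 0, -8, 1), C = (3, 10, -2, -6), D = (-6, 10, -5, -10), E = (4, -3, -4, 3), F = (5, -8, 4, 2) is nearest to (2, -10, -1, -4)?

Distances: d(A) ≈ 17.4069, d(B) ≈ 13.784, d(C) ≈ 20.1494, d(D) ≈ 22.7156, d(E) ≈ 10.5357, d(F) ≈ 8.6023. Nearest: F = (5, -8, 4, 2) with distance 8.6023.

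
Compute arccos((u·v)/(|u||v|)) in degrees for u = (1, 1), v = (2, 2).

With u = (1, 1), v = (2, 2):
u·v = 1·2 + 1·2 = 2 + 2 = 4.
|u| = √(1² + 1²) = √2, |v| = √(2² + 2²) = √8, so |u||v| = √(2·8) = √16 = 4.
cos θ = (u·v)/(|u||v|) = 4/4 = 1 (the vectors are parallel, pointing the same way)
θ = arccos(1) = 0°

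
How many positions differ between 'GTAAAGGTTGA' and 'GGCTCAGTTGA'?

Differing positions: 2, 3, 4, 5, 6. Hamming distance = 5.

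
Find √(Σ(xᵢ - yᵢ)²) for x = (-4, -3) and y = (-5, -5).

√(Σ(x_i - y_i)²) = √((-4 - (-5))² + (-3 - (-5))²)
= √(1² + 2²) = √(1 + 4) = √5 ≈ 2.2361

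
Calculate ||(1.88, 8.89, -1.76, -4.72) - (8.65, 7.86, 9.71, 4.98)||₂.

√(Σ(x_i - y_i)²) = √((1.88 - 8.65)² + (8.89 - 7.86)² + (-1.76 - 9.71)² + (-4.72 - 4.98)²)
= √((-6.77)² + 1.03² + (-11.47)² + (-9.7)²) = √(45.8329 + 1.0609 + 131.5609 + 94.09) = √272.5447 ≈ 16.5089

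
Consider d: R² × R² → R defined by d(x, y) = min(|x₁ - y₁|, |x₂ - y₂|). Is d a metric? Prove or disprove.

No. d fails identity of indiscernibles: take x = (2, 0) and y = (2, 3). Then d(x,y) = min(|2 - 2|, |0 - 3|) = min(0, 3) = 0, yet x ≠ y.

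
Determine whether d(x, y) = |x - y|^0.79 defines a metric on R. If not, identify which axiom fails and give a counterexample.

Yes. With 0 < p = 0.79 ≤ 1, d(x,y) = |x-y|^0.79 is a metric on R. Non-negativity and symmetry are immediate; |x-y|^0.79 = 0 ⟺ |x-y| = 0 ⟺ x = y. For the triangle inequality, the function t ↦ t^0.79 is subadditive on [0,∞) when p ≤ 1, so |x-z|^0.79 ≤ (|x-y| + |y-z|)^0.79 ≤ |x-y|^0.79 + |y-z|^0.79.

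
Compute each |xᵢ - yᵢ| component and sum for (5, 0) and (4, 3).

Σ|x_i - y_i| = |5 - 4| + |0 - 3| = 1 + 3 = 4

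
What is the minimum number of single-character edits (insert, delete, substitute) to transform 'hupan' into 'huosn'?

Let D[i][j] be the edit distance between the first i characters of 'hupan' and the first j characters of 'huosn', with D[i][0] = i, D[0][j] = j, and D[i][j] = D[i-1][j-1] if the characters match, else 1 + min(D[i-1][j], D[i][j-1], D[i-1][j-1]). Filling the table (rows: prefixes of 'hupan', columns: prefixes of 'huosn'):
     ε  h  u  o  s  n
  ε  0  1  2  3  4  5
  h  1  0  1  2  3  4
  u  2  1  0  1  2  3
  p  3  2  1  1  2  3
  a  4  3  2  2  2  3
  n  5  4  3  3  3  2
The bottom-right entry gives D[5][5] = 2, so no sequence of fewer than 2 edits works. Backtracking through the table gives one optimal edit sequence (2 edits):
  hupan → huoan (sub p→o @3)
  huoan → huosn (sub a→s @4)
Edit distance = 2.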